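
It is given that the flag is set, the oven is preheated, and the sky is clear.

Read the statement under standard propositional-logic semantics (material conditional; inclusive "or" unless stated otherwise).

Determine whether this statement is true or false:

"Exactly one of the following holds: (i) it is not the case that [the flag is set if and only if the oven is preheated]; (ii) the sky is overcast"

Let P = "the flag is set" (T), Q = "the oven is preheated" (T), R = "the sky is overcast" (F).
Formalization: ¬(P ↔ Q) ⊕ R

P ↔ Q = T ↔ T = T
¬(P ↔ Q) = ¬T = F
¬(P ↔ Q) ⊕ R = F ⊕ F = F

False.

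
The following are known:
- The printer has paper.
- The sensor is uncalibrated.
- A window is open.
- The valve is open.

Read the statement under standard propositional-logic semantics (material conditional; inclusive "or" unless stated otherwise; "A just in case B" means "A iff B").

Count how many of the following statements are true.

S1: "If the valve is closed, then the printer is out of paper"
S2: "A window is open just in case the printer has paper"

Let S = "the valve is open" (T), P = "the printer has paper" (T), R = "a window is open" (T).

S1: In symbols: ¬S → ¬P

¬S = ¬T = F
¬P = ¬T = F
¬S → ¬P = F → F = T
Thus S1 is true.

S2: Formalization: R ↔ P

R ↔ P = T ↔ T = T
Hence S2 is true.

True statements: 2 (S1, S2).

2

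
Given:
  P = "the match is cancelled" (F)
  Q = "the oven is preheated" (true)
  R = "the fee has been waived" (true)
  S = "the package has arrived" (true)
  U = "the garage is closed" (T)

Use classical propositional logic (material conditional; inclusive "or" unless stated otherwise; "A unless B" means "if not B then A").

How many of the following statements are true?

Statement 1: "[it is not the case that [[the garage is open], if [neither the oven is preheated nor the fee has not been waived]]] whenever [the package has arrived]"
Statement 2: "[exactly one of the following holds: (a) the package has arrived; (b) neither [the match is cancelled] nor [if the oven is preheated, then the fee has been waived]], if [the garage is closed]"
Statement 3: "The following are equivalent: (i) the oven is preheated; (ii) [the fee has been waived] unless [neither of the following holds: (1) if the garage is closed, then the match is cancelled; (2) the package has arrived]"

2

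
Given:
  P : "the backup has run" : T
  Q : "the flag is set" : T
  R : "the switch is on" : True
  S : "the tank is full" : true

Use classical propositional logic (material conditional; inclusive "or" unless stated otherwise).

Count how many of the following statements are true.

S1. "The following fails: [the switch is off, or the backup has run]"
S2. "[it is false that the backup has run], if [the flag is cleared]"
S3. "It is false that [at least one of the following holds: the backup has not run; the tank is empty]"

S1: This is ¬(¬R ∨ P).

¬R = ¬T = F
¬R ∨ P = F ∨ T = T
¬(¬R ∨ P) = ¬T = F
Thus S1 is false.

S2: In symbols: ¬Q → ¬P

¬Q = ¬T = F
¬P = ¬T = F
¬Q → ¬P = F → F = T
So S2 is true.

S3: Formalization: ¬(¬P ∨ ¬S)

¬P = ¬T = F
¬S = ¬T = F
¬P ∨ ¬S = F ∨ F = F
¬(¬P ∨ ¬S) = ¬F = T
Hence S3 is true.

True statements: 2 (S2, S3).

2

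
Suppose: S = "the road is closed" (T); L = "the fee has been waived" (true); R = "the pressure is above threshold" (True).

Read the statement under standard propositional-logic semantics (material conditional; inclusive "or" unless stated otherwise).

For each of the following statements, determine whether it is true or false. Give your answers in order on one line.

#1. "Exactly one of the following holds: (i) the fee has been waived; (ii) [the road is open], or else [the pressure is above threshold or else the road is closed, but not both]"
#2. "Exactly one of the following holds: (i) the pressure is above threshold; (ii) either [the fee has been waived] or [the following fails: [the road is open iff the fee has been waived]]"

#1: In symbols: L ⊕ (¬S ∨ (R ⊕ S))

¬S = ¬T = F
R ⊕ S = T ⊕ T = F
¬S ∨ (R ⊕ S) = F ∨ F = F
L ⊕ (¬S ∨ (R ⊕ S)) = T ⊕ F = T
So #1 is true.

#2: Parsed as R ⊕ (L ∨ ¬(¬S ↔ L))

¬S = ¬T = F
¬S ↔ L = F ↔ T = F
¬(¬S ↔ L) = ¬F = T
L ∨ ¬(¬S ↔ L) = T ∨ T = T
R ⊕ (L ∨ ¬(¬S ↔ L)) = T ⊕ T = F
Thus #2 is false.

#1 true, #2 false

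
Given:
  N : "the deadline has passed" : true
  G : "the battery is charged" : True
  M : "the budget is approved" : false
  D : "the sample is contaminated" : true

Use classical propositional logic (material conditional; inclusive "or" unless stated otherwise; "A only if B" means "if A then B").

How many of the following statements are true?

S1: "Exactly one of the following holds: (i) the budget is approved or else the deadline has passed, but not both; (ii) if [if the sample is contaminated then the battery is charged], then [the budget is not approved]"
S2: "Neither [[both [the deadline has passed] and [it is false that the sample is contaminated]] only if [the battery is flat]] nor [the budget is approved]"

0

S1: Formalization: (M xor N) xor ((D -> G) -> ~M)

M xor N = F xor T = T
D -> G = T -> T = T
~M = ~F = T
(D -> G) -> ~M = T -> T = T
(M xor N) xor ((D -> G) -> ~M) = T xor T = F
So S1 is false.

S2: Parsed as ((N & ~D) -> ~G) nor M

~D = ~T = F
N & ~D = T & F = F
~G = ~T = F
(N & ~D) -> ~G = F -> F = T
((N & ~D) -> ~G) nor M = T nor F = F
So S2 is false.

Count: 0.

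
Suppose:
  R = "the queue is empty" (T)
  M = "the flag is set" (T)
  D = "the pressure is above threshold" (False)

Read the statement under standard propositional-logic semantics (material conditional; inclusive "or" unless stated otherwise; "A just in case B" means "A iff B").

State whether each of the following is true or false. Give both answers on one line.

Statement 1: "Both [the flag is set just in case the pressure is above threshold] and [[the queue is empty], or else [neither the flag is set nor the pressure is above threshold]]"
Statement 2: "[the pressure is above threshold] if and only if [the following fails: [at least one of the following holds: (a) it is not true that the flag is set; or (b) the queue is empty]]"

Statement 1: In symbols: (M <-> D) & (R | (M nor D))

M <-> D = T <-> F = F
M nor D = T nor F = F
R | (M nor D) = T | F = T
(M <-> D) & (R | (M nor D)) = F & T = F
Thus Statement 1 is false.

Statement 2: Parsed as D <-> ~(~M | R)

~M = ~T = F
~M | R = F | T = T
~(~M | R) = ~T = F
D <-> ~(~M | R) = F <-> F = T
Thus Statement 2 is true.

Statement 1 False / Statement 2 True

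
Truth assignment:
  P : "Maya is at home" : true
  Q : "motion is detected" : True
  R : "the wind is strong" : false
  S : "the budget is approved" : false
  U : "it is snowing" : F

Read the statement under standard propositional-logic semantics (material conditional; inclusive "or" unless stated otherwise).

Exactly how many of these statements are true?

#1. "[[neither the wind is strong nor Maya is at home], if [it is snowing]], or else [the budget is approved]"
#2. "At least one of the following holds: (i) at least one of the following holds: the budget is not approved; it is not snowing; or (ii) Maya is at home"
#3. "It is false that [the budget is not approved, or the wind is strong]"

2

#1: Formalization: (U -> (R nor P)) or S

R nor P = False nor True = False
U -> (R nor P) = False -> False = True
(U -> (R nor P)) or S = True or False = True
Hence #1 is true.

#2: In symbols: (not S or not U) or P

not S = not False = True
not U = not False = True
not S or not U = True or True = True
(not S or not U) or P = True or True = True
Hence #2 is true.

#3: Parsed as not (not S or R)

not S = not False = True
not S or R = True or False = True
not (not S or R) = not True = False
Hence #3 is false.

Count: 2.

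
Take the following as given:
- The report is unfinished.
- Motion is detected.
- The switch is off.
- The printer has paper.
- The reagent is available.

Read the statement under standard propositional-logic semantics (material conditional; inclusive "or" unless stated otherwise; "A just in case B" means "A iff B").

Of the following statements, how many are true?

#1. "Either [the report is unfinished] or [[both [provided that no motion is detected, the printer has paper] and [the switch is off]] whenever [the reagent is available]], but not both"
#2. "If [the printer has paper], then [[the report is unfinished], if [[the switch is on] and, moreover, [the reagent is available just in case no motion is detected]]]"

Let P = "the report is finished" (F), U = "the reagent is available" (T), Q = "motion is detected" (T), S = "the printer has paper" (T), R = "the switch is on" (F).

#1: Formalization: ~P xor (U -> ((~Q -> S) & ~R))

~P = ~F = T
~Q = ~T = F
~Q -> S = F -> T = T
~R = ~F = T
(~Q -> S) & ~R = T & T = T
U -> ((~Q -> S) & ~R) = T -> T = T
~P xor (U -> ((~Q -> S) & ~R)) = T xor T = F
Hence #1 is false.

#2: This is S -> ((R & (U <-> ~Q)) -> ~P).

~Q = ~T = F
U <-> ~Q = T <-> F = F
R & (U <-> ~Q) = F & F = F
~P = ~F = T
(R & (U <-> ~Q)) -> ~P = F -> T = T
S -> ((R & (U <-> ~Q)) -> ~P) = T -> T = T
Hence #2 is true.

True statements: 1.

1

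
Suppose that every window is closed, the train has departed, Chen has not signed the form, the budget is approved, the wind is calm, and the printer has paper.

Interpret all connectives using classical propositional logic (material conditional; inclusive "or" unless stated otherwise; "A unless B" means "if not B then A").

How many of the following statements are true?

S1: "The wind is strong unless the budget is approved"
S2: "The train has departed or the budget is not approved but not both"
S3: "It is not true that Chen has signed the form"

3

Let U = "the wind is strong" (F), S = "the budget is approved" (T), Q = "the train has departed" (T), R = "Chen has signed the form" (F).

S1: Formalization: U ∨ S

U ∨ S = F ∨ T = T
Hence S1 is true.

S2: Parsed as Q ⊕ ¬S

¬S = ¬T = F
Q ⊕ ¬S = T ⊕ F = T
Thus S2 is true.

S3: This is ¬R.

¬R = ¬F = T
Thus S3 is true.

Count: 3.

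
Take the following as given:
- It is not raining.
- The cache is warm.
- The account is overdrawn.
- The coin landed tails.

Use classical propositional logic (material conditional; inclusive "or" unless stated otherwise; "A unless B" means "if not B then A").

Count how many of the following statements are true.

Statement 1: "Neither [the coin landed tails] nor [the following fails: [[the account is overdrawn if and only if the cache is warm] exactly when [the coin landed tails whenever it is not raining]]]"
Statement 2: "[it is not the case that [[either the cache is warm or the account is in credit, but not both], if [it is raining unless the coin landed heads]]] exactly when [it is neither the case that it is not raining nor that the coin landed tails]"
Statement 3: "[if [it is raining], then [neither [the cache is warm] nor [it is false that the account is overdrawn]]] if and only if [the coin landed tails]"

Let R = "the coin landed heads" (False), D = "the account is overdrawn" (True), Q = "the cache is warm" (True), W = "it is raining" (False).

Statement 1: In symbols: not R nor not ((D iff Q) iff (not W -> not R))

not R = not False = True
D iff Q = True iff True = True
not W = not False = True
not R = not False = True
not W -> not R = True -> True = True
(D iff Q) iff (not W -> not R) = True iff True = True
not ((D iff Q) iff (not W -> not R)) = not True = False
not R nor not ((D iff Q) iff (not W -> not R)) = True nor False = False
Hence Statement 1 is false.

Statement 2: Parsed as not ((W or R) -> (Q xor not D)) iff (not W nor not R)

W or R = False or False = False
not D = not True = False
Q xor not D = True xor False = True
(W or R) -> (Q xor not D) = False -> True = True
not ((W or R) -> (Q xor not D)) = not True = False
not W = not False = True
not R = not False = True
not W nor not R = True nor True = False
not ((W or R) -> (Q xor not D)) iff (not W nor not R) = False iff False = True
Thus Statement 2 is true.

Statement 3: Parsed as (W -> (Q nor not D)) iff not R

not D = not True = False
Q nor not D = True nor False = False
W -> (Q nor not D) = False -> False = True
not R = not False = True
(W -> (Q nor not D)) iff not R = True iff True = True
Thus Statement 3 is true.

True statements: 2 (Statement 2, Statement 3).

2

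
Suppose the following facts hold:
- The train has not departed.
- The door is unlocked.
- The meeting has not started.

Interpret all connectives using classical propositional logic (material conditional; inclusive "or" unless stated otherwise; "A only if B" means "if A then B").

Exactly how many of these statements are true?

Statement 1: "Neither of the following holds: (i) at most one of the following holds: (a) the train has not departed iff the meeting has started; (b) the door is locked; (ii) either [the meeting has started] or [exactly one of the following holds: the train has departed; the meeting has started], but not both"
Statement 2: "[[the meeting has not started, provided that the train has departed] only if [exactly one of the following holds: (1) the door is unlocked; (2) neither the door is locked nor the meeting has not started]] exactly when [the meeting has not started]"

1

Let V = "the train has departed" (F), R = "the meeting has started" (F), K = "the door is locked" (F).

Statement 1: This is ((¬V ↔ R) ↑ K) ↓ (R ⊕ (V ⊕ R)).

¬V = ¬F = T
¬V ↔ R = T ↔ F = F
(¬V ↔ R) ↑ K = F ↑ F = T
V ⊕ R = F ⊕ F = F
R ⊕ (V ⊕ R) = F ⊕ F = F
((¬V ↔ R) ↑ K) ↓ (R ⊕ (V ⊕ R)) = T ↓ F = F
Hence Statement 1 is false.

Statement 2: This is ((V → ¬R) → (¬K ⊕ (K ↓ ¬R))) ↔ ¬R.

¬R = ¬F = T
V → ¬R = F → T = T
¬K = ¬F = T
¬R = ¬F = T
K ↓ ¬R = F ↓ T = F
¬K ⊕ (K ↓ ¬R) = T ⊕ F = T
(V → ¬R) → (¬K ⊕ (K ↓ ¬R)) = T → T = T
¬R = ¬F = T
((V → ¬R) → (¬K ⊕ (K ↓ ¬R))) ↔ ¬R = T ↔ T = T
Thus Statement 2 is true.

Count: 1.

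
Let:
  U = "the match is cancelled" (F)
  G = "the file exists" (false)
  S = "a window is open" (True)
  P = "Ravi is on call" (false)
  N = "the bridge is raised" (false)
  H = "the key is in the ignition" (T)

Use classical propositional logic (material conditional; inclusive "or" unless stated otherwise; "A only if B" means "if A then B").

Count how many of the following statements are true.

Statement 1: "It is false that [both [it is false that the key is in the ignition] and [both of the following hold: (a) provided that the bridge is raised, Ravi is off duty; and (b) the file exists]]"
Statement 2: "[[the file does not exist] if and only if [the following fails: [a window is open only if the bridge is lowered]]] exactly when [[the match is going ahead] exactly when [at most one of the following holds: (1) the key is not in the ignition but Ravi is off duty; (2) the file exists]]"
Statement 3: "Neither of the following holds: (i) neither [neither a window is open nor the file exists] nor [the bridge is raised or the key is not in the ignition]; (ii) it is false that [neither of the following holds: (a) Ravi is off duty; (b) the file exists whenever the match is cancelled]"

1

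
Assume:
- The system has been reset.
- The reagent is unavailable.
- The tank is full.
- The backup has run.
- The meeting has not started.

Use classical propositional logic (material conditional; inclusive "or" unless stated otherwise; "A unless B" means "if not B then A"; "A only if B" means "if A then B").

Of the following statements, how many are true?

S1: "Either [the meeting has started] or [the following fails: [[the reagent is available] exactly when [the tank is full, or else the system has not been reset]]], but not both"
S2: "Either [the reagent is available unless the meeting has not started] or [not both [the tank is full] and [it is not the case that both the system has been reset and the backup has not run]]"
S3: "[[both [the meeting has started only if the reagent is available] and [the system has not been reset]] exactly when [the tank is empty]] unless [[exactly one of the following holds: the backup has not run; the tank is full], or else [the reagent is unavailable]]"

3

Let U = "the meeting has started" (False), Q = "the reagent is available" (False), R = "the tank is full" (True), P = "the system has been reset" (True), S = "the backup has run" (True).

S1: Parsed as U xor not (Q iff (R or not P))

not P = not True = False
R or not P = True or False = True
Q iff (R or not P) = False iff True = False
not (Q iff (R or not P)) = not False = True
U xor not (Q iff (R or not P)) = False xor True = True
Hence S1 is true.

S2: This is (Q or not U) or (R nand (P nand not S)).

not U = not False = True
Q or not U = False or True = True
not S = not True = False
P nand not S = True nand False = True
R nand (P nand not S) = True nand True = False
(Q or not U) or (R nand (P nand not S)) = True or False = True
Thus S2 is true.

S3: In symbols: (((U -> Q) and not P) iff not R) or ((not S xor R) or not Q)

U -> Q = False -> False = True
not P = not True = False
(U -> Q) and not P = True and False = False
not R = not True = False
((U -> Q) and not P) iff not R = False iff False = True
not S = not True = False
not S xor R = False xor True = True
not Q = not False = True
(not S xor R) or not Q = True or True = True
(((U -> Q) and not P) iff not R) or ((not S xor R) or not Q) = True or True = True
Hence S3 is true.

True statements: 3.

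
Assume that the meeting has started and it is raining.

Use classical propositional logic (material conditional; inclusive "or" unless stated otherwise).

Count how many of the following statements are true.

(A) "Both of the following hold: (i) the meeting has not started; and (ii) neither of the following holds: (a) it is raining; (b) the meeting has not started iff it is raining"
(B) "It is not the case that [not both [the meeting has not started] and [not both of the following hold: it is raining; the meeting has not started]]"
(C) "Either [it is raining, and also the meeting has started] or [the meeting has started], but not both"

0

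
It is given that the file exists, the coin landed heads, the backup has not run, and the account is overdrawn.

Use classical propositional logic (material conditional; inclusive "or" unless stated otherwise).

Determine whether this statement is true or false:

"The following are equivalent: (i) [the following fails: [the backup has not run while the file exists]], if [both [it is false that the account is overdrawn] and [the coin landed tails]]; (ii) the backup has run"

Let S = "the account is overdrawn" (T), Q = "the coin landed heads" (T), R = "the backup has run" (F), P = "the file exists" (T).
Formalization: ((¬S ∧ ¬Q) → ¬(¬R ∧ P)) ↔ R

¬S = ¬T = F
¬Q = ¬T = F
¬S ∧ ¬Q = F ∧ F = F
¬R = ¬F = T
¬R ∧ P = T ∧ T = T
¬(¬R ∧ P) = ¬T = F
(¬S ∧ ¬Q) → ¬(¬R ∧ P) = F → F = T
((¬S ∧ ¬Q) → ¬(¬R ∧ P)) ↔ R = T ↔ F = F

false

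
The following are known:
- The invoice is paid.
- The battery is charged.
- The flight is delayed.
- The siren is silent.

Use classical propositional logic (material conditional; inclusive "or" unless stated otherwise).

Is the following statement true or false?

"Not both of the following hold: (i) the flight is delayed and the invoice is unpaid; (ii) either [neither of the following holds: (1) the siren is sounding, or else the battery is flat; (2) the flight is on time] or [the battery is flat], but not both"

true

Let R = "the flight is delayed" (True), P = "the invoice is paid" (True), S = "the siren is sounding" (False), Q = "the battery is charged" (True).
Parsed as (R and not P) nand (((S or not Q) nor not R) xor not Q)

not P = not True = False
R and not P = True and False = False
not Q = not True = False
S or not Q = False or False = False
not R = not True = False
(S or not Q) nor not R = False nor False = True
not Q = not True = False
((S or not Q) nor not R) xor not Q = True xor False = True
(R and not P) nand (((S or not Q) nor not R) xor not Q) = False nand True = True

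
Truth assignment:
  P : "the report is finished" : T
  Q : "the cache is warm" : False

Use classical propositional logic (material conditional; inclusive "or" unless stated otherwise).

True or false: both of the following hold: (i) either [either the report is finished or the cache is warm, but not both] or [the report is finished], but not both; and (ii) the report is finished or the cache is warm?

false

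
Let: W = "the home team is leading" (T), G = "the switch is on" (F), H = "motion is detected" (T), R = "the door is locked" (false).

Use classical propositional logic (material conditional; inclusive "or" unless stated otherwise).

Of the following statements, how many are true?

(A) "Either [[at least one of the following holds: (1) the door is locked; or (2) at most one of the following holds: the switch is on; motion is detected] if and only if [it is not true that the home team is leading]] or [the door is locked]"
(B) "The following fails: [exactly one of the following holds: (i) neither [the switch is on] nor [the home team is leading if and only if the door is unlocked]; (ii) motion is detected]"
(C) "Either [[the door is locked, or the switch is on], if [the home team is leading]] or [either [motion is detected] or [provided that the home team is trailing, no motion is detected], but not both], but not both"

(A): Formalization: ((R or (G nand H)) iff not W) or R

G nand H = False nand True = True
R or (G nand H) = False or True = True
not W = not True = False
(R or (G nand H)) iff not W = True iff False = False
((R or (G nand H)) iff not W) or R = False or False = False
So (A) is false.

(B): Parsed as not ((G nor (W iff not R)) xor H)

not R = not False = True
W iff not R = True iff True = True
G nor (W iff not R) = False nor True = False
(G nor (W iff not R)) xor H = False xor True = True
not ((G nor (W iff not R)) xor H) = not True = False
Thus (B) is false.

(C): Formalization: (W -> (R or G)) xor (H xor (not W -> not H))

R or G = False or False = False
W -> (R or G) = True -> False = False
not W = not True = False
not H = not True = False
not W -> not H = False -> False = True
H xor (not W -> not H) = True xor True = False
(W -> (R or G)) xor (H xor (not W -> not H)) = False xor False = False
So (C) is false.

True statements: 0 (none).

0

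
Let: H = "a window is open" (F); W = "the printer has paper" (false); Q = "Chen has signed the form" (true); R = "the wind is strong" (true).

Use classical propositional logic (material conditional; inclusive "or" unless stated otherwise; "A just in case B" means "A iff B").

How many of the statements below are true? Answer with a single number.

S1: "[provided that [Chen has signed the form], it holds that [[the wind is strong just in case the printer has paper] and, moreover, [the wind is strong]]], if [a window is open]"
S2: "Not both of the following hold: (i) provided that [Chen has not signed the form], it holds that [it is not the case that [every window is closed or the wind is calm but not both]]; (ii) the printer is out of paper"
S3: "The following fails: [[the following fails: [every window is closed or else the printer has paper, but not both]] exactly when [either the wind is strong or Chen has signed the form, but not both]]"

S1: This is H -> (Q -> ((R iff W) and R)).

R iff W = True iff False = False
(R iff W) and R = False and True = False
Q -> ((R iff W) and R) = True -> False = False
H -> (Q -> ((R iff W) and R)) = False -> False = True
So S1 is true.

S2: In symbols: (not Q -> not (not H xor not R)) nand not W

not Q = not True = False
not H = not False = True
not R = not True = False
not H xor not R = True xor False = True
not (not H xor not R) = not True = False
not Q -> not (not H xor not R) = False -> False = True
not W = not False = True
(not Q -> not (not H xor not R)) nand not W = True nand True = False
So S2 is false.

S3: In symbols: not (not (not H xor W) iff (R xor Q))

not H = not False = True
not H xor W = True xor False = True
not (not H xor W) = not True = False
R xor Q = True xor True = False
not (not H xor W) iff (R xor Q) = False iff False = True
not (not (not H xor W) iff (R xor Q)) = not True = False
Hence S3 is false.

True statements: 1.

1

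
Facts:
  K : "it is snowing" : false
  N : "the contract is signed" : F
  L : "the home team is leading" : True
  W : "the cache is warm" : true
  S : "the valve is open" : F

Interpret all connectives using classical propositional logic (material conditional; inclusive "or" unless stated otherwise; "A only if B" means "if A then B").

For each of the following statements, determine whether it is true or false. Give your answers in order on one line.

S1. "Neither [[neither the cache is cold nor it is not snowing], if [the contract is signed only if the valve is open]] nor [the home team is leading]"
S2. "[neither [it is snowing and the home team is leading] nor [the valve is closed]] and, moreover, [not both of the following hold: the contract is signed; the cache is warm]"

S1 false, S2 false

S1: This is ((N -> S) -> (not W nor not K)) nor L.

N -> S = False -> False = True
not W = not True = False
not K = not False = True
not W nor not K = False nor True = False
(N -> S) -> (not W nor not K) = True -> False = False
((N -> S) -> (not W nor not K)) nor L = False nor True = False
So S1 is false.

S2: Formalization: ((K and L) nor not S) and (N nand W)

K and L = False and True = False
not S = not False = True
(K and L) nor not S = False nor True = False
N nand W = False nand True = True
((K and L) nor not S) and (N nand W) = False and True = False
Thus S2 is false.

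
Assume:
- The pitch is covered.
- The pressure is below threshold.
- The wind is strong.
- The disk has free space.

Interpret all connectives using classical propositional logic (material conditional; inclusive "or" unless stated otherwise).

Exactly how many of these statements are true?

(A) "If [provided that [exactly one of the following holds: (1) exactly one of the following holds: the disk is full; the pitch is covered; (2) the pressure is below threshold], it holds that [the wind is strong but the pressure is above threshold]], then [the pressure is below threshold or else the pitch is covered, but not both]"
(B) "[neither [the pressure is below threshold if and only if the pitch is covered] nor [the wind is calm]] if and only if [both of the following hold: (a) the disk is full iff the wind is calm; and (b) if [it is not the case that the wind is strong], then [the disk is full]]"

Let P = "the disk is full" (F), H = "the pitch is covered" (T), S = "the pressure is above threshold" (F), Q = "the wind is strong" (T).

(A): Formalization: (((P ⊕ H) ⊕ ¬S) → (Q ∧ S)) → (¬S ⊕ H)

P ⊕ H = F ⊕ T = T
¬S = ¬F = T
(P ⊕ H) ⊕ ¬S = T ⊕ T = F
Q ∧ S = T ∧ F = F
((P ⊕ H) ⊕ ¬S) → (Q ∧ S) = F → F = T
¬S = ¬F = T
¬S ⊕ H = T ⊕ T = F
(((P ⊕ H) ⊕ ¬S) → (Q ∧ S)) → (¬S ⊕ H) = T → F = F
Thus (A) is false.

(B): Parsed as ((¬S ↔ H) ↓ ¬Q) ↔ ((P ↔ ¬Q) ∧ (¬Q → P))

¬S = ¬F = T
¬S ↔ H = T ↔ T = T
¬Q = ¬T = F
(¬S ↔ H) ↓ ¬Q = T ↓ F = F
¬Q = ¬T = F
P ↔ ¬Q = F ↔ F = T
¬Q = ¬T = F
¬Q → P = F → F = T
(P ↔ ¬Q) ∧ (¬Q → P) = T ∧ T = T
((¬S ↔ H) ↓ ¬Q) ↔ ((P ↔ ¬Q) ∧ (¬Q → P)) = F ↔ T = F
So (B) is false.

True statements: 0 (none).

0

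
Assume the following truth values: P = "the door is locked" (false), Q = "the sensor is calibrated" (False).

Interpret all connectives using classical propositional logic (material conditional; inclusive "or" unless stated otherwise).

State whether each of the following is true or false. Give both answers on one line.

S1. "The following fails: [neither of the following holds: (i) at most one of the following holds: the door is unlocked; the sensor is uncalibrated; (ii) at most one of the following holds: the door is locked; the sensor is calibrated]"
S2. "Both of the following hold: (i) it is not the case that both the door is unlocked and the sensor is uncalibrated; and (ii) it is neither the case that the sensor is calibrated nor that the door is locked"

S1: Formalization: ¬((¬P ↑ ¬Q) ↓ (P ↑ Q))

¬P = ¬F = T
¬Q = ¬F = T
¬P ↑ ¬Q = T ↑ T = F
P ↑ Q = F ↑ F = T
(¬P ↑ ¬Q) ↓ (P ↑ Q) = F ↓ T = F
¬((¬P ↑ ¬Q) ↓ (P ↑ Q)) = ¬F = T
Thus S1 is true.

S2: This is (¬P ↑ ¬Q) ∧ (Q ↓ P).

¬P = ¬F = T
¬Q = ¬F = T
¬P ↑ ¬Q = T ↑ T = F
Q ↓ P = F ↓ F = T
(¬P ↑ ¬Q) ∧ (Q ↓ P) = F ∧ T = F
So S2 is false.

S1 T, S2 F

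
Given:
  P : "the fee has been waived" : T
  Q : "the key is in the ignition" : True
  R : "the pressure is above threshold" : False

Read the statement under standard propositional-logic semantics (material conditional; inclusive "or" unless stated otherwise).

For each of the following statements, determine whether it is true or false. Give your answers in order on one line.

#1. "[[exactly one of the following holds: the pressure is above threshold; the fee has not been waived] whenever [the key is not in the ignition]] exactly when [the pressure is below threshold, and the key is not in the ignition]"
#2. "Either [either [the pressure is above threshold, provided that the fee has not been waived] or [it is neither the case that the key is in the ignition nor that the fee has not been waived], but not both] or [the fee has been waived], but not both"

#1 False, #2 False

#1: This is (not Q -> (R xor not P)) iff (not R and not Q).

not Q = not True = False
not P = not True = False
R xor not P = False xor False = False
not Q -> (R xor not P) = False -> False = True
not R = not False = True
not Q = not True = False
not R and not Q = True and False = False
(not Q -> (R xor not P)) iff (not R and not Q) = True iff False = False
Hence #1 is false.

#2: Formalization: ((not P -> R) xor (Q nor not P)) xor P

not P = not True = False
not P -> R = False -> False = True
not P = not True = False
Q nor not P = True nor False = False
(not P -> R) xor (Q nor not P) = True xor False = True
((not P -> R) xor (Q nor not P)) xor P = True xor True = False
So #2 is false.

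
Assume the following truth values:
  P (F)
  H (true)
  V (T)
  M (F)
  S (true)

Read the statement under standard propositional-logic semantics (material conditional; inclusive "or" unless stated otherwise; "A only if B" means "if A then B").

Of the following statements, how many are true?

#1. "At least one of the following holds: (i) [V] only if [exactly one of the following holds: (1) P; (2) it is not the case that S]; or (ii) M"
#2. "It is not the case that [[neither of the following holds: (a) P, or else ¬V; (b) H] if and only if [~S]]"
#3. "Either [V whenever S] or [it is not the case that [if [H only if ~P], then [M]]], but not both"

#1: Formalization: (V -> (P xor ~S)) | M

~S = ~T = F
P xor ~S = F xor F = F
V -> (P xor ~S) = T -> F = F
(V -> (P xor ~S)) | M = F | F = F
Thus #1 is false.

#2: This is ~(((P | ~V) nor H) <-> ~S).

~V = ~T = F
P | ~V = F | F = F
(P | ~V) nor H = F nor T = F
~S = ~T = F
((P | ~V) nor H) <-> ~S = F <-> F = T
~(((P | ~V) nor H) <-> ~S) = ~T = F
Thus #2 is false.

#3: Formalization: (S -> V) xor ~((H -> ~P) -> M)

S -> V = T -> T = T
~P = ~F = T
H -> ~P = T -> T = T
(H -> ~P) -> M = T -> F = F
~((H -> ~P) -> M) = ~F = T
(S -> V) xor ~((H -> ~P) -> M) = T xor T = F
Hence #3 is false.

True statements: 0 (none).

0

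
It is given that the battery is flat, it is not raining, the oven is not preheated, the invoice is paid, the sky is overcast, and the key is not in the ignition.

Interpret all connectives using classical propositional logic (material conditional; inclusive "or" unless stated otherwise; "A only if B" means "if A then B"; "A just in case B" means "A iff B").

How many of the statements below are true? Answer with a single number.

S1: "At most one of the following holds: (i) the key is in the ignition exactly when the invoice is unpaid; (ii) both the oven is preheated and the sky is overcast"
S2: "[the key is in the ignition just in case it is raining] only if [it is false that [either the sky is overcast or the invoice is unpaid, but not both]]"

Let V = "the key is in the ignition" (F), R = "the invoice is paid" (T), G = "the oven is preheated" (F), D = "the sky is overcast" (T), L = "it is raining" (F).

S1: This is (V <-> ~R) nand (G & D).

~R = ~T = F
V <-> ~R = F <-> F = T
G & D = F & T = F
(V <-> ~R) nand (G & D) = T nand F = T
So S1 is true.

S2: Parsed as (V <-> L) -> ~(D xor ~R)

V <-> L = F <-> F = T
~R = ~T = F
D xor ~R = T xor F = T
~(D xor ~R) = ~T = F
(V <-> L) -> ~(D xor ~R) = T -> F = F
Hence S2 is false.

True statements: 1 (S1).

1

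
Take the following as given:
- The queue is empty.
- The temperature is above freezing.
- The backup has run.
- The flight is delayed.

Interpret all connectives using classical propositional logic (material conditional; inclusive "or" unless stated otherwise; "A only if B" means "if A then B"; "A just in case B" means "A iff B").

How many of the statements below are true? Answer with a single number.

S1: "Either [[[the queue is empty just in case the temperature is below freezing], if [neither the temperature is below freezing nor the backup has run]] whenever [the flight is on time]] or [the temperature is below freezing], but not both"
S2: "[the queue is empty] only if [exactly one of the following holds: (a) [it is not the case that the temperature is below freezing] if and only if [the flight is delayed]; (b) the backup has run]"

1

Let S = "the flight is delayed" (True), Q = "the temperature is below freezing" (False), R = "the backup has run" (True), P = "the queue is empty" (True).

S1: Parsed as (not S -> ((Q nor R) -> (P iff Q))) xor Q

not S = not True = False
Q nor R = False nor True = False
P iff Q = True iff False = False
(Q nor R) -> (P iff Q) = False -> False = True
not S -> ((Q nor R) -> (P iff Q)) = False -> True = True
(not S -> ((Q nor R) -> (P iff Q))) xor Q = True xor False = True
Thus S1 is true.

S2: This is P -> ((not Q iff S) xor R).

not Q = not False = True
not Q iff S = True iff True = True
(not Q iff S) xor R = True xor True = False
P -> ((not Q iff S) xor R) = True -> False = False
Thus S2 is false.

Count: 1.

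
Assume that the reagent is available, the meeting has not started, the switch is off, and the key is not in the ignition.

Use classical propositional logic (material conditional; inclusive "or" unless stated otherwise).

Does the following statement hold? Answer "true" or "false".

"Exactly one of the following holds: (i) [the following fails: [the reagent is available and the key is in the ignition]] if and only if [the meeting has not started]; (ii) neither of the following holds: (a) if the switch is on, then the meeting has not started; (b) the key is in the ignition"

Let P = "the reagent is available" (T), S = "the key is in the ignition" (F), Q = "the meeting has started" (F), R = "the switch is on" (F).
Parsed as (~(P & S) <-> ~Q) xor ((R -> ~Q) nor S)

P & S = T & F = F
~(P & S) = ~F = T
~Q = ~F = T
~(P & S) <-> ~Q = T <-> T = T
~Q = ~F = T
R -> ~Q = F -> T = T
(R -> ~Q) nor S = T nor F = F
(~(P & S) <-> ~Q) xor ((R -> ~Q) nor S) = T xor F = T

True.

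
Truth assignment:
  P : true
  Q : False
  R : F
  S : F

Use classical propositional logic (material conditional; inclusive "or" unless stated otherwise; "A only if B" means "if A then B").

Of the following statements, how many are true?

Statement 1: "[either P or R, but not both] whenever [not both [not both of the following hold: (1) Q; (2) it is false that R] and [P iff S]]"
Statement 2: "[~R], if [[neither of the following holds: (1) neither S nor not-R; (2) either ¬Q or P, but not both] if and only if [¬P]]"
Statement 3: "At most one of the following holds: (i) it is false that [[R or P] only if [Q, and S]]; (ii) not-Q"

2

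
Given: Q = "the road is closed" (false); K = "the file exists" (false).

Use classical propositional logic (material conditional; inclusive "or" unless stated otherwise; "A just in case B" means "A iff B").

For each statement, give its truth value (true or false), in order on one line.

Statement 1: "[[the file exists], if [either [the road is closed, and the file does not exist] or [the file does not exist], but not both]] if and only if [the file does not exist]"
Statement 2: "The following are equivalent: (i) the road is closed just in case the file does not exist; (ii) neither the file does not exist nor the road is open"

Statement 1: Parsed as (((Q and not K) xor not K) -> K) iff not K

not K = not False = True
Q and not K = False and True = False
not K = not False = True
(Q and not K) xor not K = False xor True = True
((Q and not K) xor not K) -> K = True -> False = False
not K = not False = True
(((Q and not K) xor not K) -> K) iff not K = False iff True = False
So Statement 1 is false.

Statement 2: This is (Q iff not K) iff (not K nor not Q).

not K = not False = True
Q iff not K = False iff True = False
not K = not False = True
not Q = not False = True
not K nor not Q = True nor True = False
(Q iff not K) iff (not K nor not Q) = False iff False = True
So Statement 2 is true.

Statement 1 False, Statement 2 True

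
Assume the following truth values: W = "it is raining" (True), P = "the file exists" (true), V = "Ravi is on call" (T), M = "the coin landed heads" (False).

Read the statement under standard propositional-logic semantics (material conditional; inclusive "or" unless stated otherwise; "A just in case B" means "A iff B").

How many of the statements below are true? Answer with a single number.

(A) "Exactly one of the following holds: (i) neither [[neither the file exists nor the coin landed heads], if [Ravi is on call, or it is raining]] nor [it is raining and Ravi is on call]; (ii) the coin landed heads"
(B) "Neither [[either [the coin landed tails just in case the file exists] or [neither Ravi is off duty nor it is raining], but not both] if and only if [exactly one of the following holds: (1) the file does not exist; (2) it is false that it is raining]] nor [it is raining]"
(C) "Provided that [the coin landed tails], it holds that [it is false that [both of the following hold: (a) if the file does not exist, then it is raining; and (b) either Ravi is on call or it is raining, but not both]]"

(A): In symbols: (((V or W) -> (P nor M)) nor (W and V)) xor M

V or W = True or True = True
P nor M = True nor False = False
(V or W) -> (P nor M) = True -> False = False
W and V = True and True = True
((V or W) -> (P nor M)) nor (W and V) = False nor True = False
(((V or W) -> (P nor M)) nor (W and V)) xor M = False xor False = False
Hence (A) is false.

(B): This is (((not M iff P) xor (not V nor W)) iff (not P xor not W)) nor W.

not M = not False = True
not M iff P = True iff True = True
not V = not True = False
not V nor W = False nor True = False
(not M iff P) xor (not V nor W) = True xor False = True
not P = not True = False
not W = not True = False
not P xor not W = False xor False = False
((not M iff P) xor (not V nor W)) iff (not P xor not W) = True iff False = False
(((not M iff P) xor (not V nor W)) iff (not P xor not W)) nor W = False nor True = False
So (B) is false.

(C): Formalization: not M -> not ((not P -> W) and (V xor W))

not M = not False = True
not P = not True = False
not P -> W = False -> True = True
V xor W = True xor True = False
(not P -> W) and (V xor W) = True and False = False
not ((not P -> W) and (V xor W)) = not False = True
not M -> not ((not P -> W) and (V xor W)) = True -> True = True
So (C) is true.

True statements: 1 ((C)).

1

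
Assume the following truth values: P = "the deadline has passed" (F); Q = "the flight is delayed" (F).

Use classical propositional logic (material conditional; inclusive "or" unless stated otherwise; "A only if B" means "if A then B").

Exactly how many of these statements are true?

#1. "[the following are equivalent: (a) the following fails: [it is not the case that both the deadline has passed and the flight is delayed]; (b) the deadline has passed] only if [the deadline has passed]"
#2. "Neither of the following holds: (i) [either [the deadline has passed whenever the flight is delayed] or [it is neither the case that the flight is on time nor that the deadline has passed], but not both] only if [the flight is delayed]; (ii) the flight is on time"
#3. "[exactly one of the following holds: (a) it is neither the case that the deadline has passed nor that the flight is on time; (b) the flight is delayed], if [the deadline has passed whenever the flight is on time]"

1

#1: Parsed as (not (P nand Q) iff P) -> P

P nand Q = False nand False = True
not (P nand Q) = not True = False
not (P nand Q) iff P = False iff False = True
(not (P nand Q) iff P) -> P = True -> False = False
So #1 is false.

#2: Formalization: (((Q -> P) xor (not Q nor P)) -> Q) nor not Q

Q -> P = False -> False = True
not Q = not False = True
not Q nor P = True nor False = False
(Q -> P) xor (not Q nor P) = True xor False = True
((Q -> P) xor (not Q nor P)) -> Q = True -> False = False
not Q = not False = True
(((Q -> P) xor (not Q nor P)) -> Q) nor not Q = False nor True = False
Hence #2 is false.

#3: In symbols: (not Q -> P) -> ((P nor not Q) xor Q)

not Q = not False = True
not Q -> P = True -> False = False
not Q = not False = True
P nor not Q = False nor True = False
(P nor not Q) xor Q = False xor False = False
(not Q -> P) -> ((P nor not Q) xor Q) = False -> False = True
Thus #3 is true.

Count: 1.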